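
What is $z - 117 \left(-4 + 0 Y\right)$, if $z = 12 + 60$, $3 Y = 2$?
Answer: $540$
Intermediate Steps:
$Y = \frac{2}{3}$ ($Y = \frac{1}{3} \cdot 2 = \frac{2}{3} \approx 0.66667$)
$z = 72$
$z - 117 \left(-4 + 0 Y\right) = 72 - 117 \left(-4 + 0 \cdot \frac{2}{3}\right) = 72 - 117 \left(-4 + 0\right) = 72 - -468 = 72 + 468 = 540$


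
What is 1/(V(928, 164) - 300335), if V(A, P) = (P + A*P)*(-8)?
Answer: -1/1519183 ≈ -6.5825e-7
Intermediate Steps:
V(A, P) = -8*P - 8*A*P
1/(V(928, 164) - 300335) = 1/(-8*164*(1 + 928) - 300335) = 1/(-8*164*929 - 300335) = 1/(-1218848 - 300335) = 1/(-1519183) = -1/1519183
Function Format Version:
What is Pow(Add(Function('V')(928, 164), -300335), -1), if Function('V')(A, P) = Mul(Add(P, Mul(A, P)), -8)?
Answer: Rational(-1, 1519183) ≈ -6.5825e-7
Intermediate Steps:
Function('V')(A, P) = Add(Mul(-8, P), Mul(-8, A, P))
Pow(Add(Function('V')(928, 164), -300335), -1) = Pow(Add(Mul(-8, 164, Add(1, 928)), -300335), -1) = Pow(Add(Mul(-8, 164, 929), -300335), -1) = Pow(Add(-1218848, -300335), -1) = Pow(-1519183, -1) = Rational(-1, 1519183)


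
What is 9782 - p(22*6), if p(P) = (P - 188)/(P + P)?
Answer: 322813/33 ≈ 9782.2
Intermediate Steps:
p(P) = (-188 + P)/(2*P) (p(P) = (-188 + P)/((2*P)) = (-188 + P)*(1/(2*P)) = (-188 + P)/(2*P))
9782 - p(22*6) = 9782 - (-188 + 22*6)/(2*(22*6)) = 9782 - (-188 + 132)/(2*132) = 9782 - (-56)/(2*132) = 9782 - 1*(-7/33) = 9782 + 7/33 = 322813/33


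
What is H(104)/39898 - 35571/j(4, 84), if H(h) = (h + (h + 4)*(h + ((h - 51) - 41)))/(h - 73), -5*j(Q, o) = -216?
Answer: -36662515663/44526168 ≈ -823.39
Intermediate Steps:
j(Q, o) = 216/5 (j(Q, o) = -⅕*(-216) = 216/5)
H(h) = (h + (-92 + 2*h)*(4 + h))/(-73 + h) (H(h) = (h + (4 + h)*(h + ((-51 + h) - 41)))/(-73 + h) = (h + (4 + h)*(h + (-92 + h)))/(-73 + h) = (h + (4 + h)*(-92 + 2*h))/(-73 + h) = (h + (-92 + 2*h)*(4 + h))/(-73 + h))
H(104)/39898 - 35571/j(4, 84) = ((-368 - 83*104 + 2*104²)/(-73 + 104))/39898 - 35571/216/5 = ((-368 - 8632 + 2*10816)/31)*(1/39898) - 35571*5/216 = ((-368 - 8632 + 21632)/31)*(1/39898) - 59285/72 = ((1/31)*12632)*(1/39898) - 59285/72 = (12632/31)*(1/39898) - 59285/72 = 6316/618419 - 59285/72 = -36662515663/44526168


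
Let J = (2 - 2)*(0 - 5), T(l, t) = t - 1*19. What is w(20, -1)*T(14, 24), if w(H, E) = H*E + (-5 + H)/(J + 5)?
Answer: -85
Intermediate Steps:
T(l, t) = -19 + t (T(l, t) = t - 19 = -19 + t)
J = 0 (J = 0*(-5) = 0)
w(H, E) = -1 + H/5 + E*H (w(H, E) = H*E + (-5 + H)/(0 + 5) = E*H + (-5 + H)/5 = E*H + (-5 + H)*(⅕) = E*H + (-1 + H/5) = -1 + H/5 + E*H)
w(20, -1)*T(14, 24) = (-1 + (⅕)*20 - 1*20)*(-19 + 24) = (-1 + 4 - 20)*5 = -17*5 = -85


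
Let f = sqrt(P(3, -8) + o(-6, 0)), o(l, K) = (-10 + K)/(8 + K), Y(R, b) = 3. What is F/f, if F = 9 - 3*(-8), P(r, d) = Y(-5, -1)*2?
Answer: 66*sqrt(19)/19 ≈ 15.141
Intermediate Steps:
o(l, K) = (-10 + K)/(8 + K)
P(r, d) = 6 (P(r, d) = 3*2 = 6)
f = sqrt(19)/2 (f = sqrt(6 + (-10 + 0)/(8 + 0)) = sqrt(6 - 10/8) = sqrt(6 + (1/8)*(-10)) = sqrt(6 - 5/4) = sqrt(19/4) = sqrt(19)/2 ≈ 2.1795)
F = 33 (F = 9 + 24 = 33)
F/f = 33/((sqrt(19)/2)) = 33*(2*sqrt(19)/19) = 66*sqrt(19)/19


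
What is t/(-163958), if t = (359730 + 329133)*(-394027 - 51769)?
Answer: 153546184974/81979 ≈ 1.8730e+6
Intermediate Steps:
t = -307092369948 (t = 688863*(-445796) = -307092369948)
t/(-163958) = -307092369948/(-163958) = -307092369948*(-1/163958) = 153546184974/81979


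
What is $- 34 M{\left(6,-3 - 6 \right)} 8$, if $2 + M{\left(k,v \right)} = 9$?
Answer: $-1904$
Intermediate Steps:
$M{\left(k,v \right)} = 7$ ($M{\left(k,v \right)} = -2 + 9 = 7$)
$- 34 M{\left(6,-3 - 6 \right)} 8 = \left(-34\right) 7 \cdot 8 = \left(-238\right) 8 = -1904$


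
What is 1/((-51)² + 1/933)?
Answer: 933/2426734 ≈ 0.00038447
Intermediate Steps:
1/((-51)² + 1/933) = 1/(2601 + 1/933) = 1/(2426734/933) = 933/2426734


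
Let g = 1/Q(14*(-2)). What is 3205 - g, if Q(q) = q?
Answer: 89741/28 ≈ 3205.0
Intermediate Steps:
g = -1/28 (g = 1/(14*(-2)) = 1/(-28) = -1/28 ≈ -0.035714)
3205 - g = 3205 - 1*(-1/28) = 3205 + 1/28 = 89741/28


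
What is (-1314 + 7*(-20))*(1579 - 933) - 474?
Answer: -939758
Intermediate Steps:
(-1314 + 7*(-20))*(1579 - 933) - 474 = (-1314 - 140)*646 - 474 = -1454*646 - 474 = -939284 - 474 = -939758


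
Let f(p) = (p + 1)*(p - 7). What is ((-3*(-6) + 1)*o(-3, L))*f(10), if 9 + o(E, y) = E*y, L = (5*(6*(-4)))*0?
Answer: -5643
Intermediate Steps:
L = 0 (L = (5*(-24))*0 = -120*0 = 0)
f(p) = (1 + p)*(-7 + p)
o(E, y) = -9 + E*y
((-3*(-6) + 1)*o(-3, L))*f(10) = ((-3*(-6) + 1)*(-9 - 3*0))*(-7 + 10² - 6*10) = ((18 + 1)*(-9 + 0))*(-7 + 100 - 60) = (19*(-9))*33 = -171*33 = -5643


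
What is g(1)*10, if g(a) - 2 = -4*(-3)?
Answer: 140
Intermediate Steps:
g(a) = 14 (g(a) = 2 - 4*(-3) = 2 + 12 = 14)
g(1)*10 = 14*10 = 140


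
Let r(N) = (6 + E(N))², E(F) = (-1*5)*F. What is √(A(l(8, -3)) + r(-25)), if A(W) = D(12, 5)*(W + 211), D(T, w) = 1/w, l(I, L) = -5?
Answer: √430055/5 ≈ 131.16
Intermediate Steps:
E(F) = -5*F
A(W) = 211/5 + W/5 (A(W) = (W + 211)/5 = (211 + W)/5 = 211/5 + W/5)
r(N) = (6 - 5*N)²
√(A(l(8, -3)) + r(-25)) = √((211/5 + (⅕)*(-5)) + (-6 + 5*(-25))²) = √((211/5 - 1) + (-6 - 125)²) = √(206/5 + (-131)²) = √(206/5 + 17161) = √(86011/5) = √430055/5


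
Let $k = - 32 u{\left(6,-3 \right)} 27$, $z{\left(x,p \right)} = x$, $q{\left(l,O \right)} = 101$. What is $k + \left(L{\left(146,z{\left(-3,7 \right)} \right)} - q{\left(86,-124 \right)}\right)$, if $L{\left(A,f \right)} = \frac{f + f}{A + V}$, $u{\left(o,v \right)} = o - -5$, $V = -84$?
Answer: $- \frac{297758}{31} \approx -9605.1$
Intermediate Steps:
$u{\left(o,v \right)} = 5 + o$ ($u{\left(o,v \right)} = o + 5 = 5 + o$)
$L{\left(A,f \right)} = \frac{2 f}{-84 + A}$ ($L{\left(A,f \right)} = \frac{f + f}{A - 84} = \frac{2 f}{-84 + A}$)
$k = -9504$ ($k = - 32 \left(5 + 6\right) 27 = \left(-32\right) 11 \cdot 27 = \left(-352\right) 27 = -9504$)
$k + \left(L{\left(146,z{\left(-3,7 \right)} \right)} - q{\left(86,-124 \right)}\right) = -9504 - \left(101 + \frac{6}{-84 + 146}\right) = -9504 - \left(101 + \frac{6}{62}\right) = -9504 - \left(101 + 6 \cdot \frac{1}{62}\right) = -9504 - \frac{3134}{31} = - \frac{297758}{31}$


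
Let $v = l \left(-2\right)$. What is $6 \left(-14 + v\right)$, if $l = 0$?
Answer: $-84$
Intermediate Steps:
$v = 0$ ($v = 0 \left(-2\right) = 0$)
$6 \left(-14 + v\right) = 6 \left(-14 + 0\right) = 6 \left(-14\right) = -84$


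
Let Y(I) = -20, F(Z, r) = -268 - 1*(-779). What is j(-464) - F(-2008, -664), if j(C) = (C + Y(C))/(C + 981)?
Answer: -24061/47 ≈ -511.94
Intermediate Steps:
F(Z, r) = 511 (F(Z, r) = -268 + 779 = 511)
j(C) = (-20 + C)/(981 + C) (j(C) = (C - 20)/(C + 981) = (-20 + C)/(981 + C))
j(-464) - F(-2008, -664) = (-20 - 464)/(981 - 464) - 1*511 = -484/517 - 511 = (1/517)*(-484) - 511 = -44/47 - 511 = -24061/47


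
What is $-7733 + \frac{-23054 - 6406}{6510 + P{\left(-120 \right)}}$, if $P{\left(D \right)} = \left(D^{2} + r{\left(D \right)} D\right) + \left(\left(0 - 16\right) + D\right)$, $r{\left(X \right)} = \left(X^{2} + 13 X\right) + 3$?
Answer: $- \frac{5878557739}{760193} \approx -7733.0$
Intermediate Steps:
$r{\left(X \right)} = 3 + X^{2} + 13 X$
$P{\left(D \right)} = -16 + D + D^{2} + D \left(3 + D^{2} + 13 D\right)$ ($P{\left(D \right)} = \left(D^{2} + \left(3 + D^{2} + 13 D\right) D\right) + \left(\left(0 - 16\right) + D\right) = \left(D^{2} + D \left(3 + D^{2} + 13 D\right)\right) + \left(-16 + D\right) = -16 + D + D^{2} + D \left(3 + D^{2} + 13 D\right)$)
$-7733 + \frac{-23054 - 6406}{6510 + P{\left(-120 \right)}} = -7733 + \frac{-23054 - 6406}{6510 + \left(-16 + \left(-120\right)^{3} + 4 \left(-120\right) + 14 \left(-120\right)^{2}\right)} = -7733 - \frac{29460}{6510 - 1526896} = -7733 - \frac{29460}{-1520386} = -7733 - - \frac{14730}{760193} = -7733 + \frac{14730}{760193} = - \frac{5878557739}{760193}$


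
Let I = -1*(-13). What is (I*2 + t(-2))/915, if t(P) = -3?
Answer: 23/915 ≈ 0.025137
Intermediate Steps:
I = 13
(I*2 + t(-2))/915 = (13*2 - 3)/915 = (26 - 3)*(1/915) = 23*(1/915) = 23/915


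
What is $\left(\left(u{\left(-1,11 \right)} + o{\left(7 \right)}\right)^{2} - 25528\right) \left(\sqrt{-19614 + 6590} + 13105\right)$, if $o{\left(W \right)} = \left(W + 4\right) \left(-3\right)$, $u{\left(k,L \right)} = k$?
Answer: $-319395060 - 97488 i \sqrt{814} \approx -3.1939 \cdot 10^{8} - 2.7814 \cdot 10^{6} i$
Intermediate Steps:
$o{\left(W \right)} = -12 - 3 W$ ($o{\left(W \right)} = \left(4 + W\right) \left(-3\right) = -12 - 3 W$)
$\left(\left(u{\left(-1,11 \right)} + o{\left(7 \right)}\right)^{2} - 25528\right) \left(\sqrt{-19614 + 6590} + 13105\right) = \left(\left(-1 - 33\right)^{2} - 25528\right) \left(\sqrt{-19614 + 6590} + 13105\right) = \left(\left(-1 - 33\right)^{2} - 25528\right) \left(\sqrt{-13024} + 13105\right) = \left(\left(-1 - 33\right)^{2} - 25528\right) \left(4 i \sqrt{814} + 13105\right) = \left(\left(-34\right)^{2} - 25528\right) \left(13105 + 4 i \sqrt{814}\right) = \left(1156 - 25528\right) \left(13105 + 4 i \sqrt{814}\right) = - 24372 \left(13105 + 4 i \sqrt{814}\right) = -319395060 - 97488 i \sqrt{814}$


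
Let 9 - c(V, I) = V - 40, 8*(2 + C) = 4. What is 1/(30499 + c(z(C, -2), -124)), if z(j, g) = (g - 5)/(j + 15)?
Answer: 27/824810 ≈ 3.2735e-5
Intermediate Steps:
C = -3/2 (C = -2 + (⅛)*4 = -2 + ½ = -3/2 ≈ -1.5000)
z(j, g) = (-5 + g)/(15 + j)
c(V, I) = 49 - V (c(V, I) = 9 - (V - 40) = 9 - (-40 + V) = 9 + (40 - V) = 49 - V)
1/(30499 + c(z(C, -2), -124)) = 1/(30499 + (49 - (-5 - 2)/(15 - 3/2))) = 1/(30499 + (49 - (-7)/27/2)) = 1/(30499 + (49 - 2*(-7)/27)) = 1/(30499 + (49 - 1*(-14/27))) = 1/(30499 + (49 + 14/27)) = 1/(30499 + 1337/27) = 1/(824810/27) = 27/824810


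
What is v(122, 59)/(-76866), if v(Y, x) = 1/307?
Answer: -1/23597862 ≈ -4.2377e-8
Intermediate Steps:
v(Y, x) = 1/307
v(122, 59)/(-76866) = (1/307)/(-76866) = (1/307)*(-1/76866) = -1/23597862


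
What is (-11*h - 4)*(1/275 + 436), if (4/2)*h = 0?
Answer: -479604/275 ≈ -1744.0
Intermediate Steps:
h = 0 (h = (½)*0 = 0)
(-11*h - 4)*(1/275 + 436) = (-11*0 - 4)*(1/275 + 436) = (0 - 4)*(1/275 + 436) = -4*119901/275 = -479604/275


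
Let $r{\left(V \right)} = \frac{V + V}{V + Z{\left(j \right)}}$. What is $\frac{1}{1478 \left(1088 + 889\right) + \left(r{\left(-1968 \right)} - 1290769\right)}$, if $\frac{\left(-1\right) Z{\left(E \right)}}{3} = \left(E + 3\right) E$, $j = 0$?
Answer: $\frac{1}{1631239} \approx 6.1303 \cdot 10^{-7}$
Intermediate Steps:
$Z{\left(E \right)} = - 3 E \left(3 + E\right)$ ($Z{\left(E \right)} = - 3 \left(E + 3\right) E = - 3 \left(3 + E\right) E = - 3 E \left(3 + E\right)$)
$r{\left(V \right)} = 2$ ($r{\left(V \right)} = \frac{V + V}{V - 0 \left(3 + 0\right)} = \frac{2 V}{V - 0 \cdot 3} = \frac{2 V}{V + 0} = \frac{2 V}{V} = 2$)
$\frac{1}{1478 \left(1088 + 889\right) + \left(r{\left(-1968 \right)} - 1290769\right)} = \frac{1}{1478 \left(1088 + 889\right) + \left(2 - 1290769\right)} = \frac{1}{1478 \cdot 1977 - 1290767} = \frac{1}{2922006 - 1290767} = \frac{1}{1631239}$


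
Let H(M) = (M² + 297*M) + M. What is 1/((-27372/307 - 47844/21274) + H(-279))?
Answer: -3265559/17609228277 ≈ -0.00018545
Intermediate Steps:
H(M) = M² + 298*M
1/((-27372/307 - 47844/21274) + H(-279)) = 1/((-27372/307 - 47844/21274) - 279*(298 - 279)) = 1/((-27372*1/307 - 47844*1/21274) - 279*19) = 1/((-27372/307 - 23922/10637) - 5301) = 1/(-298500018/3265559 - 5301) = 1/(-17609228277/3265559) = -3265559/17609228277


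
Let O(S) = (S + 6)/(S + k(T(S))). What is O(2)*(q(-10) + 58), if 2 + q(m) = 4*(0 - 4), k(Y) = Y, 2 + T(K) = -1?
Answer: -320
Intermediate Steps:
T(K) = -3 (T(K) = -2 - 1 = -3)
q(m) = -18 (q(m) = -2 + 4*(0 - 4) = -2 + 4*(-4) = -2 - 16 = -18)
O(S) = (6 + S)/(-3 + S) (O(S) = (S + 6)/(S - 3) = (6 + S)/(-3 + S))
O(2)*(q(-10) + 58) = ((6 + 2)/(-3 + 2))*(-18 + 58) = (8/(-1))*40 = -1*8*40 = -8*40 = -320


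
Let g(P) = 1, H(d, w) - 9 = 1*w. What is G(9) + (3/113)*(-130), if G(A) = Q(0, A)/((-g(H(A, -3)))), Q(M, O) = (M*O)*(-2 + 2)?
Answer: -390/113 ≈ -3.4513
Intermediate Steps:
H(d, w) = 9 + w (H(d, w) = 9 + 1*w = 9 + w)
Q(M, O) = 0 (Q(M, O) = (M*O)*0 = 0)
G(A) = 0 (G(A) = 0/((-1*1)) = 0/(-1) = 0*(-1) = 0)
G(9) + (3/113)*(-130) = 0 + (3/113)*(-130) = 0 - 390/113 = -390/113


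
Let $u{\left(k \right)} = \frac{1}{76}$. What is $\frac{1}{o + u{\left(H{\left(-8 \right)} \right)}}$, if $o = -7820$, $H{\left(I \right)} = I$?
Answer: $- \frac{76}{594319} \approx -0.00012788$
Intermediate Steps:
$u{\left(k \right)} = \frac{1}{76}$
$\frac{1}{o + u{\left(H{\left(-8 \right)} \right)}} = \frac{1}{-7820 + \frac{1}{76}} = \frac{1}{- \frac{594319}{76}} = - \frac{76}{594319}$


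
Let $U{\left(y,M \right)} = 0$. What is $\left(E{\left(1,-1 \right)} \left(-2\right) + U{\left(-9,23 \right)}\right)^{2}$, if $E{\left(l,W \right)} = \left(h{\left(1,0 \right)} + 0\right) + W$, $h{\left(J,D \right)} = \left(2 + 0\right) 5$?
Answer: $324$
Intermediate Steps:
$h{\left(J,D \right)} = 10$ ($h{\left(J,D \right)} = 2 \cdot 5 = 10$)
$E{\left(l,W \right)} = 10 + W$ ($E{\left(l,W \right)} = \left(10 + 0\right) + W = 10 + W$)
$\left(E{\left(1,-1 \right)} \left(-2\right) + U{\left(-9,23 \right)}\right)^{2} = \left(\left(10 - 1\right) \left(-2\right) + 0\right)^{2} = \left(9 \left(-2\right) + 0\right)^{2} = \left(-18 + 0\right)^{2} = \left(-18\right)^{2} = 324$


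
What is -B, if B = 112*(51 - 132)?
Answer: 9072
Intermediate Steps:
B = -9072 (B = 112*(-81) = -9072)
-B = -1*(-9072) = 9072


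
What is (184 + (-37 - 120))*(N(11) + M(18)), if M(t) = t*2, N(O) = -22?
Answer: 378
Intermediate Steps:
M(t) = 2*t
(184 + (-37 - 120))*(N(11) + M(18)) = (184 + (-37 - 120))*(-22 + 2*18) = (184 - 157)*(-22 + 36) = 27*14 = 378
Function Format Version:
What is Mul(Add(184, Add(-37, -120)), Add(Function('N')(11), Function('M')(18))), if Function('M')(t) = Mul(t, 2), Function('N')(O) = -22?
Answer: 378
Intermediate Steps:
Function('M')(t) = Mul(2, t)
Mul(Add(184, Add(-37, -120)), Add(Function('N')(11), Function('M')(18))) = Mul(Add(184, Add(-37, -120)), Add(-22, Mul(2, 18))) = Mul(Add(184, -157), Add(-22, 36)) = Mul(27, 14) = 378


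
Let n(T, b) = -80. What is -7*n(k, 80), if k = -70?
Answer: 560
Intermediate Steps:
-7*n(k, 80) = -7*(-80) = 560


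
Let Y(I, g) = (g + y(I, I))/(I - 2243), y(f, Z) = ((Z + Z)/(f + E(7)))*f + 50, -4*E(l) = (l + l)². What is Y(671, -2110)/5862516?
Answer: 63473/955379057424 ≈ 6.6437e-8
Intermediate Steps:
E(l) = -l² (E(l) = -(l + l)²/4 = -4*l²/4 = -l²)
y(f, Z) = 50 + 2*Z*f/(-49 + f) (y(f, Z) = ((Z + Z)/(f - 1*7²))*f + 50 = ((2*Z)/(f - 1*49))*f + 50 = ((2*Z)/(f - 49))*f + 50 = ((2*Z)/(-49 + f))*f + 50 = (2*Z/(-49 + f))*f + 50 = 2*Z*f/(-49 + f) + 50 = 50 + 2*Z*f/(-49 + f))
Y(I, g) = (g + 2*(-1225 + I² + 25*I)/(-49 + I))/(-2243 + I) (Y(I, g) = (g + 2*(-1225 + 25*I + I*I)/(-49 + I))/(I - 2243) = (g + 2*(-1225 + 25*I + I²)/(-49 + I))/(-2243 + I) = (g + 2*(-1225 + I² + 25*I)/(-49 + I))/(-2243 + I))
Y(671, -2110)/5862516 = ((-2450 + 2*671² + 50*671 - 2110*(-49 + 671))/((-2243 + 671)*(-49 + 671)))/5862516 = ((-2450 + 2*450241 + 33550 - 2110*622)/(-1572*622))*(1/5862516) = -1/1572*1/622*(-2450 + 900482 + 33550 - 1312420)*(1/5862516) = -1/1572*1/622*(-380838)*(1/5862516) = (63473/162964)*(1/5862516) = 63473/955379057424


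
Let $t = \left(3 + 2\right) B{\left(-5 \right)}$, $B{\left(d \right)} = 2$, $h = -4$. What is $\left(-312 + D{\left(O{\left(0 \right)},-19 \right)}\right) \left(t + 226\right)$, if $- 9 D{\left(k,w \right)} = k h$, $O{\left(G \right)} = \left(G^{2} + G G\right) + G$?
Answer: $-73632$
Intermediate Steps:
$O{\left(G \right)} = G + 2 G^{2}$ ($O{\left(G \right)} = \left(G^{2} + G^{2}\right) + G = 2 G^{2} + G = G + 2 G^{2}$)
$t = 10$ ($t = \left(3 + 2\right) 2 = 5 \cdot 2 = 10$)
$D{\left(k,w \right)} = \frac{4 k}{9}$ ($D{\left(k,w \right)} = - \frac{k \left(-4\right)}{9} = - \frac{\left(-4\right) k}{9} = \frac{4 k}{9}$)
$\left(-312 + D{\left(O{\left(0 \right)},-19 \right)}\right) \left(t + 226\right) = \left(-312 + \frac{4 \cdot 0 \left(1 + 2 \cdot 0\right)}{9}\right) \left(10 + 226\right) = \left(-312 + \frac{4 \cdot 0 \left(1 + 0\right)}{9}\right) 236 = \left(-312 + \frac{4 \cdot 0 \cdot 1}{9}\right) 236 = \left(-312 + \frac{4}{9} \cdot 0\right) 236 = \left(-312 + 0\right) 236 = \left(-312\right) 236 = -73632$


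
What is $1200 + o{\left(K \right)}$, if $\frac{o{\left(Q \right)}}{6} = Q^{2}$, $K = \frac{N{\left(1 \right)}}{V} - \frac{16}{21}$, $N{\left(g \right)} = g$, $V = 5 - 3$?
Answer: $\frac{352921}{294} \approx 1200.4$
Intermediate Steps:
$V = 2$
$K = - \frac{11}{42}$ ($K = 1 \cdot \frac{1}{2} - \frac{16}{21} = \frac{1}{2} - \frac{16}{21} = - \frac{11}{42} \approx -0.2619$)
$o{\left(Q \right)} = 6 Q^{2}$
$1200 + o{\left(K \right)} = 1200 + 6 \left(- \frac{11}{42}\right)^{2} = 1200 + 6 \cdot \frac{121}{1764} = 1200 + \frac{121}{294} = \frac{352921}{294}$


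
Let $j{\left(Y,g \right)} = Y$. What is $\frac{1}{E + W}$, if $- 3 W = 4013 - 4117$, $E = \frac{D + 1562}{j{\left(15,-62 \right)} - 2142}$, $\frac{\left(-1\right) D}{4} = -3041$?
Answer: $\frac{2127}{60010} \approx 0.035444$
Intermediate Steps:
$D = 12164$ ($D = \left(-4\right) \left(-3041\right) = 12164$)
$E = - \frac{13726}{2127}$ ($E = \frac{12164 + 1562}{15 - 2142} = \frac{13726}{-2127} = 13726 \left(- \frac{1}{2127}\right) = - \frac{13726}{2127} \approx -6.4532$)
$W = \frac{104}{3}$ ($W = - \frac{4013 - 4117}{3} = \left(- \frac{1}{3}\right) \left(-104\right) = \frac{104}{3} \approx 34.667$)
$\frac{1}{E + W} = \frac{1}{- \frac{13726}{2127} + \frac{104}{3}} = \frac{1}{\frac{60010}{2127}} = \frac{2127}{60010}$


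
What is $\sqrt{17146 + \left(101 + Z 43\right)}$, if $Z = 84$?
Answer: $\sqrt{20859} \approx 144.43$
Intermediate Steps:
$\sqrt{17146 + \left(101 + Z 43\right)} = \sqrt{17146 + \left(101 + 84 \cdot 43\right)} = \sqrt{17146 + \left(101 + 3612\right)} = \sqrt{17146 + 3713} = \sqrt{20859}$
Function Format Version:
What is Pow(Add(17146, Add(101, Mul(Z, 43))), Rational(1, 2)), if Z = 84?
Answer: Pow(20859, Rational(1, 2)) ≈ 144.43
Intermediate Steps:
Pow(Add(17146, Add(101, Mul(Z, 43))), Rational(1, 2)) = Pow(Add(17146, Add(101, Mul(84, 43))), Rational(1, 2)) = Pow(Add(17146, Add(101, 3612)), Rational(1, 2)) = Pow(Add(17146, 3713), Rational(1, 2)) = Pow(20859, Rational(1, 2))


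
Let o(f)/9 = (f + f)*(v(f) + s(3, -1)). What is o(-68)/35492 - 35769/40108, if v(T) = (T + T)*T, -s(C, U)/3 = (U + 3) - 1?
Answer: -113781707097/355878284 ≈ -319.72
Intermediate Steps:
s(C, U) = -6 - 3*U (s(C, U) = -3*((U + 3) - 1) = -3*((3 + U) - 1) = -3*(2 + U) = -6 - 3*U)
v(T) = 2*T**2 (v(T) = (2*T)*T = 2*T**2)
o(f) = 18*f*(-3 + 2*f**2) (o(f) = 9*((f + f)*(2*f**2 + (-6 - 3*(-1)))) = 9*((2*f)*(2*f**2 + (-6 + 3))) = 9*((2*f)*(2*f**2 - 3)) = 9*((2*f)*(-3 + 2*f**2)) = 9*(2*f*(-3 + 2*f**2)) = 18*f*(-3 + 2*f**2))
o(-68)/35492 - 35769/40108 = (-54*(-68) + 36*(-68)**3)/35492 - 35769/40108 = (3672 + 36*(-314432))*(1/35492) - 35769*1/40108 = (3672 - 11319552)*(1/35492) - 35769/40108 = -11315880*1/35492 - 35769/40108 = -2828970/8873 - 35769/40108 = -113781707097/355878284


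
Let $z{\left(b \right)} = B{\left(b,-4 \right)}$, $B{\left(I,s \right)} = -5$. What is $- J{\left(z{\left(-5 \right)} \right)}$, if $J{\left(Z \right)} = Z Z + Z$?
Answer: $-20$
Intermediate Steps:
$z{\left(b \right)} = -5$
$J{\left(Z \right)} = Z + Z^{2}$ ($J{\left(Z \right)} = Z^{2} + Z = Z + Z^{2}$)
$- J{\left(z{\left(-5 \right)} \right)} = - \left(-5\right) \left(1 - 5\right) = - \left(-5\right) \left(-4\right) = \left(-1\right) 20 = -20$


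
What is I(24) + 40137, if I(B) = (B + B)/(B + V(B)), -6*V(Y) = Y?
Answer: 200697/5 ≈ 40139.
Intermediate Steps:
V(Y) = -Y/6
I(B) = 12/5 (I(B) = (B + B)/(B - B/6) = (2*B)/((5*B/6)) = (2*B)*(6/(5*B)) = 12/5)
I(24) + 40137 = 12/5 + 40137 = 200697/5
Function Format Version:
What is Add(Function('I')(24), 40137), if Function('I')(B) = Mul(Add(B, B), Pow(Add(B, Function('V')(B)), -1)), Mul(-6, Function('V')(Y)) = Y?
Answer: Rational(200697, 5) ≈ 40139.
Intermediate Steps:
Function('V')(Y) = Mul(Rational(-1, 6), Y)
Function('I')(B) = Rational(12, 5) (Function('I')(B) = Mul(Add(B, B), Pow(Add(B, Mul(Rational(-1, 6), B)), -1)) = Mul(Mul(2, B), Pow(Mul(Rational(5, 6), B), -1)) = Mul(Mul(2, B), Mul(Rational(6, 5), Pow(B, -1))) = Rational(12, 5))
Add(Function('I')(24), 40137) = Add(Rational(12, 5), 40137) = Rational(200697, 5)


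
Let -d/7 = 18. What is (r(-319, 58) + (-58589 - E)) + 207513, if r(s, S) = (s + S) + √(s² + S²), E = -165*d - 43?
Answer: 127916 + 145*√5 ≈ 1.2824e+5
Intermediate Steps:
d = -126 (d = -7*18 = -126)
E = 20747 (E = -165*(-126) - 43 = 20790 - 43 = 20747)
r(s, S) = S + s + √(S² + s²) (r(s, S) = (S + s) + √(S² + s²) = S + s + √(S² + s²))
(r(-319, 58) + (-58589 - E)) + 207513 = ((58 - 319 + √(58² + (-319)²)) + (-58589 - 1*20747)) + 207513 = ((58 - 319 + √(3364 + 101761)) + (-58589 - 20747)) + 207513 = ((58 - 319 + √105125) - 79336) + 207513 = ((58 - 319 + 145*√5) - 79336) + 207513 = ((-261 + 145*√5) - 79336) + 207513 = (-79597 + 145*√5) + 207513 = 127916 + 145*√5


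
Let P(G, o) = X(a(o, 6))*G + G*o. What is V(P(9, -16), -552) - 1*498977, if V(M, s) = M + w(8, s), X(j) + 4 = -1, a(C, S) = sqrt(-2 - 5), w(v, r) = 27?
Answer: -499139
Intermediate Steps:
a(C, S) = I*sqrt(7) (a(C, S) = sqrt(-7) = I*sqrt(7))
X(j) = -5 (X(j) = -4 - 1 = -5)
P(G, o) = -5*G + G*o
V(M, s) = 27 + M (V(M, s) = M + 27 = 27 + M)
V(P(9, -16), -552) - 1*498977 = (27 + 9*(-5 - 16)) - 1*498977 = (27 + 9*(-21)) - 498977 = (27 - 189) - 498977 = -162 - 498977 = -499139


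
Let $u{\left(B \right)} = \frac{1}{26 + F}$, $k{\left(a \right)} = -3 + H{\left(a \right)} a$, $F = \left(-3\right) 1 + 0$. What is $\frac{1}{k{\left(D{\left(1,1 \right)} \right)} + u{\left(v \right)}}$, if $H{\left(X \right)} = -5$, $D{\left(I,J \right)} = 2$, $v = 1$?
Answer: $- \frac{23}{298} \approx -0.077181$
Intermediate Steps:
$F = -3$ ($F = -3 + 0 = -3$)
$k{\left(a \right)} = -3 - 5 a$
$u{\left(B \right)} = \frac{1}{23}$ ($u{\left(B \right)} = \frac{1}{26 - 3} = \frac{1}{23}$)
$\frac{1}{k{\left(D{\left(1,1 \right)} \right)} + u{\left(v \right)}} = \frac{1}{\left(-3 - 10\right) + \frac{1}{23}} = \frac{1}{-13 + \frac{1}{23}} = \frac{1}{- \frac{298}{23}} = - \frac{23}{298}$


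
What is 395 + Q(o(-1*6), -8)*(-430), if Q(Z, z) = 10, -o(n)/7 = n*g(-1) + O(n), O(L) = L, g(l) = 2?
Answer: -3905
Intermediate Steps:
o(n) = -21*n (o(n) = -7*(n*2 + n) = -7*(2*n + n) = -21*n)
395 + Q(o(-1*6), -8)*(-430) = 395 + 10*(-430) = 395 - 4300 = -3905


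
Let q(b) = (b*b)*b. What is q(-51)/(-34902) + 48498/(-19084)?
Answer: 11650479/9250969 ≈ 1.2594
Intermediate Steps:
q(b) = b³ (q(b) = b²*b = b³)
q(-51)/(-34902) + 48498/(-19084) = (-51)³/(-34902) + 48498/(-19084) = -132651*(-1/34902) + 48498*(-1/19084) = 14739/3878 - 24249/9542 = 11650479/9250969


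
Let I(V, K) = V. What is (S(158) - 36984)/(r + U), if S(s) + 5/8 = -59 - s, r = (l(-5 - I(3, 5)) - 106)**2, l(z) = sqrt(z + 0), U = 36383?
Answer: -297613*I/(3392*sqrt(2) + 380888*I) ≈ -0.78124 - 0.0098392*I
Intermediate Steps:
l(z) = sqrt(z)
r = (-106 + 2*I*sqrt(2))**2 (r = (sqrt(-5 - 1*3) - 106)**2 = (sqrt(-5 - 3) - 106)**2 = (sqrt(-8) - 106)**2 = (2*I*sqrt(2) - 106)**2 = (-106 + 2*I*sqrt(2))**2 ≈ 11228.0 - 599.63*I)
S(s) = -477/8 - s (S(s) = -5/8 + (-59 - s) = -477/8 - s)
(S(158) - 36984)/(r + U) = ((-477/8 - 1*158) - 36984)/((11228 - 424*I*sqrt(2)) + 36383) = ((-477/8 - 158) - 36984)/(47611 - 424*I*sqrt(2)) = (-1741/8 - 36984)/(47611 - 424*I*sqrt(2)) = -297613/(8*(47611 - 424*I*sqrt(2)))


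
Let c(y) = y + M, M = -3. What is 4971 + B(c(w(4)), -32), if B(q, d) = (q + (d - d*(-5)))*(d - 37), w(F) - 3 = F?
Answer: 17943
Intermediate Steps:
w(F) = 3 + F
c(y) = -3 + y (c(y) = y - 3 = -3 + y)
B(q, d) = (-37 + d)*(q + 6*d) (B(q, d) = (q + (d - (-5)*d))*(-37 + d) = (q + (d + 5*d))*(-37 + d) = (q + 6*d)*(-37 + d) = (-37 + d)*(q + 6*d))
4971 + B(c(w(4)), -32) = 4971 + (-222*(-32) - 37*(-3 + (3 + 4)) + 6*(-32)² - 32*(-3 + (3 + 4))) = 4971 + (7104 - 37*(-3 + 7) + 6*1024 - 32*(-3 + 7)) = 4971 + (7104 - 37*4 + 6144 - 32*4) = 4971 + (7104 - 148 + 6144 - 128) = 4971 + 12972 = 17943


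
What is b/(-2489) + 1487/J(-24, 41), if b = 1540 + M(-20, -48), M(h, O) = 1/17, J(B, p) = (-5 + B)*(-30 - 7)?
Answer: 34827218/45401849 ≈ 0.76709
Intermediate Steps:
J(B, p) = 185 - 37*B (J(B, p) = (-5 + B)*(-37) = 185 - 37*B)
M(h, O) = 1/17
b = 26181/17 (b = 1540 + 1/17 = 26181/17 ≈ 1540.1)
b/(-2489) + 1487/J(-24, 41) = (26181/17)/(-2489) + 1487/(185 - 37*(-24)) = (26181/17)*(-1/2489) + 1487/(185 + 888) = -26181/42313 + 1487/1073 = 34827218/45401849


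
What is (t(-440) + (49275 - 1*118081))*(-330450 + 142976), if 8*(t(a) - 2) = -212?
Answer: 12903929157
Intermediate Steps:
t(a) = -49/2 (t(a) = 2 + (1/8)*(-212) = 2 - 53/2 = -49/2)
(t(-440) + (49275 - 1*118081))*(-330450 + 142976) = (-49/2 + (49275 - 1*118081))*(-330450 + 142976) = (-49/2 + (49275 - 118081))*(-187474) = (-49/2 - 68806)*(-187474) = -137661/2*(-187474) = 12903929157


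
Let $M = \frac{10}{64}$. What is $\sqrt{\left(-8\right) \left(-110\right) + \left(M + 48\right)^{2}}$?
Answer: $\frac{\sqrt{3275801}}{32} \approx 56.56$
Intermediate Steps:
$M = \frac{5}{32}$ ($M = 10 \cdot \frac{1}{64} = \frac{5}{32} \approx 0.15625$)
$\sqrt{\left(-8\right) \left(-110\right) + \left(M + 48\right)^{2}} = \sqrt{\left(-8\right) \left(-110\right) + \left(\frac{5}{32} + 48\right)^{2}} = \sqrt{880 + \left(\frac{1541}{32}\right)^{2}} = \sqrt{880 + \frac{2374681}{1024}} = \sqrt{\frac{3275801}{1024}} = \frac{\sqrt{3275801}}{32}$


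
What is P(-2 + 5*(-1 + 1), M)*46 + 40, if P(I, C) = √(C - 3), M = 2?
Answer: 40 + 46*I ≈ 40.0 + 46.0*I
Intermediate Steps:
P(I, C) = √(-3 + C)
P(-2 + 5*(-1 + 1), M)*46 + 40 = √(-3 + 2)*46 + 40 = √(-1)*46 + 40 = I*46 + 40 = 46*I + 40 = 40 + 46*I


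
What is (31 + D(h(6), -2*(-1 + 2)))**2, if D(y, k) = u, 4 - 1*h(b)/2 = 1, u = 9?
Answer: 1600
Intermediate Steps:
h(b) = 6 (h(b) = 8 - 2*1 = 8 - 2 = 6)
D(y, k) = 9
(31 + D(h(6), -2*(-1 + 2)))**2 = (31 + 9)**2 = 40**2 = 1600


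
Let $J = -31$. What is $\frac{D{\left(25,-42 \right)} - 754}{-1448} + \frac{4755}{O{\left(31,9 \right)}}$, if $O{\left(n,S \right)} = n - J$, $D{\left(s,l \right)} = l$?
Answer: $\frac{433412}{5611} \approx 77.243$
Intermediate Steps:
$O{\left(n,S \right)} = 31 + n$ ($O{\left(n,S \right)} = n - -31 = n + 31 = 31 + n$)
$\frac{D{\left(25,-42 \right)} - 754}{-1448} + \frac{4755}{O{\left(31,9 \right)}} = \frac{-42 - 754}{-1448} + \frac{4755}{31 + 31} = \left(-796\right) \left(- \frac{1}{1448}\right) + \frac{4755}{62} = \frac{199}{362} + 4755 \cdot \frac{1}{62} = \frac{199}{362} + \frac{4755}{62} = \frac{433412}{5611}$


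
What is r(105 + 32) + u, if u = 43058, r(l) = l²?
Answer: 61827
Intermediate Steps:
r(105 + 32) + u = (105 + 32)² + 43058 = 137² + 43058 = 18769 + 43058 = 61827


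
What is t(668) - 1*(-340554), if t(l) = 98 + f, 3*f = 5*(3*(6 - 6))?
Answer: 340652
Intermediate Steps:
f = 0 (f = (5*(3*(6 - 6)))/3 = (5*(3*0))/3 = (5*0)/3 = (⅓)*0 = 0)
t(l) = 98 (t(l) = 98 + 0 = 98)
t(668) - 1*(-340554) = 98 - 1*(-340554) = 98 + 340554 = 340652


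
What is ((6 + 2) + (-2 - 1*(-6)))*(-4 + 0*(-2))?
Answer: -48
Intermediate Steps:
((6 + 2) + (-2 - 1*(-6)))*(-4 + 0*(-2)) = (8 + (-2 + 6))*(-4 + 0) = (8 + 4)*(-4) = 12*(-4) = -48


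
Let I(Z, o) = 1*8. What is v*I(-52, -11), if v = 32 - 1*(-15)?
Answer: 376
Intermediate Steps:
I(Z, o) = 8
v = 47 (v = 32 + 15 = 47)
v*I(-52, -11) = 47*8 = 376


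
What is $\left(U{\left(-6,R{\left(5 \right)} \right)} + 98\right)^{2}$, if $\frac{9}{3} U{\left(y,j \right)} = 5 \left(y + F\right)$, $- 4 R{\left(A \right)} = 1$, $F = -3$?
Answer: $6889$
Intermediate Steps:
$R{\left(A \right)} = - \frac{1}{4}$ ($R{\left(A \right)} = \left(- \frac{1}{4}\right) 1 = - \frac{1}{4}$)
$U{\left(y,j \right)} = -5 + \frac{5 y}{3}$ ($U{\left(y,j \right)} = \frac{5 \left(y - 3\right)}{3} = \frac{5 \left(-3 + y\right)}{3} = \frac{-15 + 5 y}{3} = -5 + \frac{5 y}{3}$)
$\left(U{\left(-6,R{\left(5 \right)} \right)} + 98\right)^{2} = \left(\left(-5 + \frac{5}{3} \left(-6\right)\right) + 98\right)^{2} = \left(\left(-5 - 10\right) + 98\right)^{2} = \left(-15 + 98\right)^{2} = 83^{2} = 6889$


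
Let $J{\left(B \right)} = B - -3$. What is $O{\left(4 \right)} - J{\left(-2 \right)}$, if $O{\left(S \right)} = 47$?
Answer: $46$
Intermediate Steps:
$J{\left(B \right)} = 3 + B$ ($J{\left(B \right)} = B + 3 = 3 + B$)
$O{\left(4 \right)} - J{\left(-2 \right)} = 47 - \left(3 - 2\right) = 47 - 1 = 46$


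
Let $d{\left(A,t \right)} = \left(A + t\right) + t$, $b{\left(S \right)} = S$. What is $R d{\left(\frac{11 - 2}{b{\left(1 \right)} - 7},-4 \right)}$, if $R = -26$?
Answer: $247$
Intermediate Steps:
$d{\left(A,t \right)} = A + 2 t$
$R d{\left(\frac{11 - 2}{b{\left(1 \right)} - 7},-4 \right)} = - 26 \left(\frac{11 - 2}{1 - 7} + 2 \left(-4\right)\right) = - 26 \left(\frac{9}{-6} - 8\right) = - 26 \left(9 \left(- \frac{1}{6}\right) - 8\right) = - 26 \left(- \frac{3}{2} - 8\right) = \left(-26\right) \left(- \frac{19}{2}\right) = 247$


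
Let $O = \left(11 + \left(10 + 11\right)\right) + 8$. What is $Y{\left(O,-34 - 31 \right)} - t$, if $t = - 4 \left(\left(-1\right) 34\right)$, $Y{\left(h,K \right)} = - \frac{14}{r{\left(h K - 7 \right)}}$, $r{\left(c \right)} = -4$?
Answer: $- \frac{265}{2} \approx -132.5$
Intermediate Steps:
$O = 40$ ($O = \left(11 + 21\right) + 8 = 32 + 8 = 40$)
$Y{\left(h,K \right)} = \frac{7}{2}$ ($Y{\left(h,K \right)} = - \frac{14}{-4} = \left(-14\right) \left(- \frac{1}{4}\right) = \frac{7}{2}$)
$t = 136$ ($t = \left(-4\right) \left(-34\right) = 136$)
$Y{\left(O,-34 - 31 \right)} - t = \frac{7}{2} - 136 = - \frac{265}{2}$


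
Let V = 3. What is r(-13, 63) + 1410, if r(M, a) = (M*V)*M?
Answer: 1917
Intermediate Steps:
r(M, a) = 3*M**2 (r(M, a) = (M*3)*M = (3*M)*M = 3*M**2)
r(-13, 63) + 1410 = 3*(-13)**2 + 1410 = 3*169 + 1410 = 507 + 1410 = 1917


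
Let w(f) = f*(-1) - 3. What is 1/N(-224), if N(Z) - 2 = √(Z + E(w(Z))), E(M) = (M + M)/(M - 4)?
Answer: 217/24517 - I*√10452022/49034 ≈ 0.008851 - 0.065933*I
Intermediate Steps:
w(f) = -3 - f (w(f) = -f - 3 = -3 - f)
E(M) = 2*M/(-4 + M) (E(M) = (2*M)/(-4 + M) = 2*M/(-4 + M))
N(Z) = 2 + √(Z + 2*(-3 - Z)/(-7 - Z)) (N(Z) = 2 + √(Z + 2*(-3 - Z)/(-4 + (-3 - Z))) = 2 + √(Z + 2*(-3 - Z)/(-7 - Z)))
1/N(-224) = 1/(2 + √((6 + (-224)² + 9*(-224))/(7 - 224))) = 1/(2 + √((6 + 50176 - 2016)/(-217))) = 1/(2 + √(-1/217*48166)) = 1/(2 + √(-48166/217)) = 1/(2 + I*√10452022/217)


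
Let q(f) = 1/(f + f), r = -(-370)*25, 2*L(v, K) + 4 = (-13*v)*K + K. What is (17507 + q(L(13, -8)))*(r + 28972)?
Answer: 448332230291/670 ≈ 6.6915e+8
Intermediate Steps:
L(v, K) = -2 + K/2 - 13*K*v/2 (L(v, K) = -2 + ((-13*v)*K + K)/2 = -2 + (-13*K*v + K)/2 = -2 + (K - 13*K*v)/2 = -2 + (K/2 - 13*K*v/2) = -2 + K/2 - 13*K*v/2)
r = 9250 (r = -370*(-25) = 9250)
q(f) = 1/(2*f)
(17507 + q(L(13, -8)))*(r + 28972) = (17507 + 1/(2*(-2 + (1/2)*(-8) - 13/2*(-8)*13)))*(9250 + 28972) = (17507 + 1/(2*(-2 - 4 + 676)))*38222 = (17507 + (1/2)/670)*38222 = (17507 + (1/2)*(1/670))*38222 = (17507 + 1/1340)*38222 = (23459381/1340)*38222 = 448332230291/670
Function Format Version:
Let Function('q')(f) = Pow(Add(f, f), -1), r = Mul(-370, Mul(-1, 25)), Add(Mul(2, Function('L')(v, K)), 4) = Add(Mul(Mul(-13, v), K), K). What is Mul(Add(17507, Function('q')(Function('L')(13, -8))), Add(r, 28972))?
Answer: Rational(448332230291, 670) ≈ 6.6915e+8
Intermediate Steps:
Function('L')(v, K) = Add(-2, Mul(Rational(1, 2), K), Mul(Rational(-13, 2), K, v)) (Function('L')(v, K) = Add(-2, Mul(Rational(1, 2), Add(Mul(Mul(-13, v), K), K))) = Add(-2, Mul(Rational(1, 2), Add(Mul(-13, K, v), K))) = Add(-2, Mul(Rational(1, 2), Add(K, Mul(-13, K, v)))) = Add(-2, Add(Mul(Rational(1, 2), K), Mul(Rational(-13, 2), K, v))) = Add(-2, Mul(Rational(1, 2), K), Mul(Rational(-13, 2), K, v)))
r = 9250 (r = Mul(-370, -25) = 9250)
Function('q')(f) = Mul(Rational(1, 2), Pow(f, -1)) (Function('q')(f) = Pow(Mul(2, f), -1) = Mul(Rational(1, 2), Pow(f, -1)))
Mul(Add(17507, Function('q')(Function('L')(13, -8))), Add(r, 28972)) = Mul(Add(17507, Mul(Rational(1, 2), Pow(Add(-2, Mul(Rational(1, 2), -8), Mul(Rational(-13, 2), -8, 13)), -1))), Add(9250, 28972)) = Mul(Add(17507, Mul(Rational(1, 2), Pow(Add(-2, -4, 676), -1))), 38222) = Mul(Add(17507, Mul(Rational(1, 2), Pow(670, -1))), 38222) = Mul(Add(17507, Mul(Rational(1, 2), Rational(1, 670))), 38222) = Mul(Add(17507, Rational(1, 1340)), 38222) = Mul(Rational(23459381, 1340), 38222) = Rational(448332230291, 670)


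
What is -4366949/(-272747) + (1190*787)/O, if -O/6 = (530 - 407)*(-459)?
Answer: 51020729002/2717378361 ≈ 18.776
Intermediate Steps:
O = 338742 (O = -6*(530 - 407)*(-459) = -738*(-459) = -6*(-56457) = 338742)
-4366949/(-272747) + (1190*787)/O = -4366949/(-272747) + (1190*787)/338742 = -4366949*(-1/272747) + 936530*(1/338742) = 4366949/272747 + 27545/9963 = 51020729002/2717378361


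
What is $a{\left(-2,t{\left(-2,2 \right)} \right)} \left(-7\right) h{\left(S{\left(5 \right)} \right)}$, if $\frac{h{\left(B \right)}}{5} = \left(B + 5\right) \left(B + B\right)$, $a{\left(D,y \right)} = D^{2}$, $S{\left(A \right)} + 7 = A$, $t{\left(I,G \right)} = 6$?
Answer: $1680$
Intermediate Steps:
$S{\left(A \right)} = -7 + A$
$h{\left(B \right)} = 10 B \left(5 + B\right)$ ($h{\left(B \right)} = 5 \left(B + 5\right) \left(B + B\right) = 5 \left(5 + B\right) 2 B = 5 \cdot 2 B \left(5 + B\right) = 10 B \left(5 + B\right)$)
$a{\left(-2,t{\left(-2,2 \right)} \right)} \left(-7\right) h{\left(S{\left(5 \right)} \right)} = \left(-2\right)^{2} \left(-7\right) 10 \left(-7 + 5\right) \left(5 + \left(-7 + 5\right)\right) = 4 \left(-7\right) 10 \left(-2\right) \left(5 - 2\right) = - 28 \cdot 10 \left(-2\right) 3 = \left(-28\right) \left(-60\right) = 1680$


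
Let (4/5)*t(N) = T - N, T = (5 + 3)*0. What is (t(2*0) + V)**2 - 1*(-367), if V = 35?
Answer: 1592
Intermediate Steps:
T = 0 (T = 8*0 = 0)
t(N) = -5*N/4 (t(N) = 5*(0 - N)/4 = 5*(-N)/4 = -5*N/4)
(t(2*0) + V)**2 - 1*(-367) = (-5*0/2 + 35)**2 - 1*(-367) = (-5/4*0 + 35)**2 + 367 = (0 + 35)**2 + 367 = 35**2 + 367 = 1225 + 367 = 1592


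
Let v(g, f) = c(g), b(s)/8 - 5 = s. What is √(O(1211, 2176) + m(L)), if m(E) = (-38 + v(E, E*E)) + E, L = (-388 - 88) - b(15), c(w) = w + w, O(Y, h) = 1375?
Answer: I*√571 ≈ 23.896*I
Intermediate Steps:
c(w) = 2*w
b(s) = 40 + 8*s
v(g, f) = 2*g
L = -636 (L = (-388 - 88) - (40 + 8*15) = -476 - (40 + 120) = -476 - 1*160 = -476 - 160 = -636)
m(E) = -38 + 3*E (m(E) = (-38 + 2*E) + E = -38 + 3*E)
√(O(1211, 2176) + m(L)) = √(1375 + (-38 + 3*(-636))) = √(1375 + (-38 - 1908)) = √(1375 - 1946) = √(-571) = I*√571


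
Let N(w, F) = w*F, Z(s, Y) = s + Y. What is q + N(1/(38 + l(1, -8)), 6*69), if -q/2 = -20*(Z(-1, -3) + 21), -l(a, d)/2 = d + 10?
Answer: 11767/17 ≈ 692.18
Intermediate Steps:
l(a, d) = -20 - 2*d (l(a, d) = -2*(d + 10) = -2*(10 + d) = -20 - 2*d)
Z(s, Y) = Y + s
q = 680 (q = -(-40)*((-3 - 1) + 21) = -(-40)*(-4 + 21) = -(-40)*17 = -2*(-340) = 680)
N(w, F) = F*w
q + N(1/(38 + l(1, -8)), 6*69) = 680 + (6*69)/(38 + (-20 - 2*(-8))) = 680 + 414/(38 + (-20 + 16)) = 680 + 414/(38 - 4) = 680 + 414/34 = 680 + 414*(1/34) = 680 + 207/17 = 11767/17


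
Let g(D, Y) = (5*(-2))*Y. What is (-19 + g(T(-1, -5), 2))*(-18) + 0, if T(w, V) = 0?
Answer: 702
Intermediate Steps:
g(D, Y) = -10*Y
(-19 + g(T(-1, -5), 2))*(-18) + 0 = (-19 - 10*2)*(-18) + 0 = (-19 - 20)*(-18) + 0 = -39*(-18) + 0 = 702 + 0 = 702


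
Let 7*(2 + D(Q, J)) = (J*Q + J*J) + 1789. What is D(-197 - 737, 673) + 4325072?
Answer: 30101626/7 ≈ 4.3002e+6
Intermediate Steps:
D(Q, J) = 1775/7 + J**2/7 + J*Q/7 (D(Q, J) = -2 + ((J*Q + J*J) + 1789)/7 = -2 + ((J*Q + J**2) + 1789)/7 = -2 + ((J**2 + J*Q) + 1789)/7 = -2 + (1789 + J**2 + J*Q)/7 = -2 + (1789/7 + J**2/7 + J*Q/7) = 1775/7 + J**2/7 + J*Q/7)
D(-197 - 737, 673) + 4325072 = (1775/7 + (1/7)*673**2 + (1/7)*673*(-197 - 737)) + 4325072 = (1775/7 + (1/7)*452929 + (1/7)*673*(-934)) + 4325072 = (1775/7 + 452929/7 - 628582/7) + 4325072 = -173878/7 + 4325072 = 30101626/7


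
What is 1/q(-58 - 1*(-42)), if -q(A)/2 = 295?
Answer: -1/590 ≈ -0.0016949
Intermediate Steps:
q(A) = -590 (q(A) = -2*295 = -590)
1/q(-58 - 1*(-42)) = 1/(-590) = -1/590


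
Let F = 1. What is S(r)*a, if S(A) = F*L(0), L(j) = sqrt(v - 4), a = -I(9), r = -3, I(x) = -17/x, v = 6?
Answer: 17*sqrt(2)/9 ≈ 2.6713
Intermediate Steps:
a = 17/9 (a = -(-17)/9 = -1*(-17/9) = 17/9 ≈ 1.8889)
L(j) = sqrt(2) (L(j) = sqrt(6 - 4) = sqrt(2))
S(A) = sqrt(2) (S(A) = 1*sqrt(2) = sqrt(2))
S(r)*a = sqrt(2)*(17/9) = 17*sqrt(2)/9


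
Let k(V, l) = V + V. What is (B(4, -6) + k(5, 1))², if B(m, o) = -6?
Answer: 16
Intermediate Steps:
k(V, l) = 2*V
(B(4, -6) + k(5, 1))² = (-6 + 2*5)² = (-6 + 10)² = 4² = 16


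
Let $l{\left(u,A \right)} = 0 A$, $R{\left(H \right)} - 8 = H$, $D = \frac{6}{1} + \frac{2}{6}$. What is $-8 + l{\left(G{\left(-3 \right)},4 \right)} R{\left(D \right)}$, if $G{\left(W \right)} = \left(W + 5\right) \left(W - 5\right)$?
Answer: $-8$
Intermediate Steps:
$D = \frac{19}{3}$ ($D = 6 \cdot 1 + 2 \cdot \frac{1}{6} = 6 + \frac{1}{3} = \frac{19}{3} \approx 6.3333$)
$R{\left(H \right)} = 8 + H$
$G{\left(W \right)} = \left(-5 + W\right) \left(5 + W\right)$ ($G{\left(W \right)} = \left(5 + W\right) \left(-5 + W\right) = \left(-5 + W\right) \left(5 + W\right)$)
$l{\left(u,A \right)} = 0$
$-8 + l{\left(G{\left(-3 \right)},4 \right)} R{\left(D \right)} = -8 + 0 \left(8 + \frac{19}{3}\right) = -8 + 0 \cdot \frac{43}{3} = -8 + 0 = -8$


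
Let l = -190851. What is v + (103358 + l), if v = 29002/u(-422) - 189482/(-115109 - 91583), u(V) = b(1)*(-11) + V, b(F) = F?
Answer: -3918164551113/44748818 ≈ -87559.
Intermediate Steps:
u(V) = -11 + V (u(V) = 1*(-11) + V = -11 + V)
v = -2956217839/44748818 (v = 29002/(-11 - 422) - 189482/(-115109 - 91583) = 29002/(-433) - 189482/(-206692) = 29002*(-1/433) - 189482*(-1/206692) = -29002/433 + 94741/103346 = -2956217839/44748818 ≈ -66.063)
v + (103358 + l) = -2956217839/44748818 + (103358 - 190851) = -2956217839/44748818 - 87493 = -3918164551113/44748818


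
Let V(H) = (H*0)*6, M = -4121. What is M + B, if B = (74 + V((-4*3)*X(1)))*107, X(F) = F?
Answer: 3797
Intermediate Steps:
V(H) = 0 (V(H) = 0*6 = 0)
B = 7918 (B = (74 + 0)*107 = 74*107 = 7918)
M + B = -4121 + 7918 = 3797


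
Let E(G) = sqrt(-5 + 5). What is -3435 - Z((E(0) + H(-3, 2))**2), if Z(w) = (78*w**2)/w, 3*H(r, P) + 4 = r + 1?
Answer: -3747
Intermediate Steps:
H(r, P) = -1 + r/3 (H(r, P) = -4/3 + (r + 1)/3 = -4/3 + (1 + r)/3 = -4/3 + (1/3 + r/3) = -1 + r/3)
E(G) = 0 (E(G) = sqrt(0) = 0)
Z(w) = 78*w
-3435 - Z((E(0) + H(-3, 2))**2) = -3435 - 78*(0 + (-1 + (1/3)*(-3)))**2 = -3435 - 78*(0 + (-1 - 1))**2 = -3435 - 78*(0 - 2)**2 = -3435 - 78*(-2)**2 = -3435 - 78*4 = -3435 - 1*312 = -3435 - 312 = -3747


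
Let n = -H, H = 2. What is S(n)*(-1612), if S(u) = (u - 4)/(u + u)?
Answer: -2418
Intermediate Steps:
n = -2 (n = -1*2 = -2)
S(u) = (-4 + u)/(2*u) (S(u) = (-4 + u)/((2*u)) = (-4 + u)*(1/(2*u)) = (-4 + u)/(2*u))
S(n)*(-1612) = ((½)*(-4 - 2)/(-2))*(-1612) = ((½)*(-½)*(-6))*(-1612) = (3/2)*(-1612) = -2418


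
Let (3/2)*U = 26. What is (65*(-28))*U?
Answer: -94640/3 ≈ -31547.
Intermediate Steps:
U = 52/3 (U = (⅔)*26 = 52/3 ≈ 17.333)
(65*(-28))*U = (65*(-28))*(52/3) = -1820*52/3 = -94640/3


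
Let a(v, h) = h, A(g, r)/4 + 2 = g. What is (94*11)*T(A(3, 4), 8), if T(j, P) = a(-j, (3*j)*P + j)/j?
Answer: 25850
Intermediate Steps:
A(g, r) = -8 + 4*g
T(j, P) = (j + 3*P*j)/j (T(j, P) = ((3*j)*P + j)/j = (3*P*j + j)/j = (j + 3*P*j)/j)
(94*11)*T(A(3, 4), 8) = (94*11)*(1 + 3*8) = 1034*(1 + 24) = 1034*25 = 25850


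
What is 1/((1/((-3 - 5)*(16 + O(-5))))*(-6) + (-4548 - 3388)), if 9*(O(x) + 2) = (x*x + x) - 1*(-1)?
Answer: -196/1555447 ≈ -0.00012601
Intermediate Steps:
O(x) = -17/9 + x/9 + x**2/9 (O(x) = -2 + ((x*x + x) - 1*(-1))/9 = -2 + ((x**2 + x) + 1)/9 = -2 + ((x + x**2) + 1)/9 = -2 + (1 + x + x**2)/9 = -2 + (1/9 + x/9 + x**2/9) = -17/9 + x/9 + x**2/9)
1/((1/((-3 - 5)*(16 + O(-5))))*(-6) + (-4548 - 3388)) = 1/((1/((-3 - 5)*(16 + (-17/9 + (1/9)*(-5) + (1/9)*(-5)**2))))*(-6) + (-4548 - 3388)) = 1/((1/((-8)*(16 + (-17/9 - 5/9 + (1/9)*25))))*(-6) - 7936) = 1/(-1/(8*(16 + (-17/9 - 5/9 + 25/9)))*(-6) - 7936) = 1/(-1/(8*(16 + 1/3))*(-6) - 7936) = 1/(-1/(8*49/3)*(-6) - 7936) = 1/(-1/8*3/49*(-6) - 7936) = 1/(-3/392*(-6) - 7936) = 1/(9/196 - 7936) = 1/(-1555447/196) = -196/1555447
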